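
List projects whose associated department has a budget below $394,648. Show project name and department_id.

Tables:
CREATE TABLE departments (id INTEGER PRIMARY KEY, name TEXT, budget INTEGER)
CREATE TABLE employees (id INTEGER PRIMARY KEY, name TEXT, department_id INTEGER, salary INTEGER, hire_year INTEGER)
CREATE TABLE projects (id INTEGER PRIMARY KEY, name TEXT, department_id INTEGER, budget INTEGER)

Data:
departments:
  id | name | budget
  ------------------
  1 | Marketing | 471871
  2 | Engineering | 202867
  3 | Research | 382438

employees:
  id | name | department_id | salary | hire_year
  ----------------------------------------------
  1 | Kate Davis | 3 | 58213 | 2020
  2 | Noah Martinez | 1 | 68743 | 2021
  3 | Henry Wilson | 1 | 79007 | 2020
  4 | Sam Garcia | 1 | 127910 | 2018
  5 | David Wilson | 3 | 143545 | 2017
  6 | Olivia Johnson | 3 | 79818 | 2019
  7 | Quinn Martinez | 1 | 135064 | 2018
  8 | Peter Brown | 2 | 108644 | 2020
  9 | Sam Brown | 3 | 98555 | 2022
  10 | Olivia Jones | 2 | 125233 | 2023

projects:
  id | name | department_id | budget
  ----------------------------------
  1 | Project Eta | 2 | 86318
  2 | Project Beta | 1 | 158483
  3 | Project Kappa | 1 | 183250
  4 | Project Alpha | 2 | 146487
SELECT name, department_id FROM projects WHERE department_id IN (SELECT id FROM departments WHERE budget < 394648)

Execution result:
name | department_id
Project Eta | 2
Project Alpha | 2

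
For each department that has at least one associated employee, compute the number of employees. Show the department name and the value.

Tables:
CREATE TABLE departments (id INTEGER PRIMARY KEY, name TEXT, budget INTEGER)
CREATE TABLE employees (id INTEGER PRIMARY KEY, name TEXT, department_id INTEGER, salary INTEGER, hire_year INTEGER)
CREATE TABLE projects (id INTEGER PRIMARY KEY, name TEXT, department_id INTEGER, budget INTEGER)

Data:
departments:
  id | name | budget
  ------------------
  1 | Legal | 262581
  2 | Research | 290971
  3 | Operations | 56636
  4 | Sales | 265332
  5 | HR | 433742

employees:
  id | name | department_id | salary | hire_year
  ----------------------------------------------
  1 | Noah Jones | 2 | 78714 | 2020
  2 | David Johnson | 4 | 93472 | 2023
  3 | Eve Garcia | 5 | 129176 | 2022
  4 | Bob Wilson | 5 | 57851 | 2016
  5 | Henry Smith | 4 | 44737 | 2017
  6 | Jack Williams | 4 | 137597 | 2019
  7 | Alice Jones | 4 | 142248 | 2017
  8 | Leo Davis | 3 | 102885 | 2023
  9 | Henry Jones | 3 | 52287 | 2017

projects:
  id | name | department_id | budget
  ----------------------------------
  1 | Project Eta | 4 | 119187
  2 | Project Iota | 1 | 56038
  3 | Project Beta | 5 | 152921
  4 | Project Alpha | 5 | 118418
SELECT p.name, COUNT(*) AS n FROM employees c JOIN departments p ON c.department_id = p.id GROUP BY p.id, p.name

Execution result:
name | n
Research | 1
Operations | 2
Sales | 4
HR | 2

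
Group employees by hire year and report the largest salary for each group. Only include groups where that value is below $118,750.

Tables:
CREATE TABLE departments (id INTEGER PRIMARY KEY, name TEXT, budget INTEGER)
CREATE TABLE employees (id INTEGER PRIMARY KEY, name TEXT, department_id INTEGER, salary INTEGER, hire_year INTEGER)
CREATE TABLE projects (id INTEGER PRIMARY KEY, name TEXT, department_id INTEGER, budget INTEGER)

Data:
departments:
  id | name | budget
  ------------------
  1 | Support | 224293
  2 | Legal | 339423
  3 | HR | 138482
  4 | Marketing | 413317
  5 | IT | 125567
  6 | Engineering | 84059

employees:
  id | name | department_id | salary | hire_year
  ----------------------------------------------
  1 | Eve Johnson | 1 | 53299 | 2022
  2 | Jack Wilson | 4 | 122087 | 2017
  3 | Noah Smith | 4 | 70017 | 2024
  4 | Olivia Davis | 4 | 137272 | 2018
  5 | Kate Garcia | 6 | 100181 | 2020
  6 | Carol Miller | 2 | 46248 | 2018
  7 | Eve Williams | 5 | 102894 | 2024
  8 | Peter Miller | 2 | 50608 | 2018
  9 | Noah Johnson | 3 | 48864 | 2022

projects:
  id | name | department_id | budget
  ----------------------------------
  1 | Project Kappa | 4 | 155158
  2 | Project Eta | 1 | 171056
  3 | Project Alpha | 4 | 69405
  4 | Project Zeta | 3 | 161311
SELECT hire_year, MAX(salary) AS max_salary FROM employees GROUP BY hire_year HAVING MAX(salary) < 118750

Execution result:
hire_year | max_salary
2020 | 100181
2022 | 53299
2024 | 102894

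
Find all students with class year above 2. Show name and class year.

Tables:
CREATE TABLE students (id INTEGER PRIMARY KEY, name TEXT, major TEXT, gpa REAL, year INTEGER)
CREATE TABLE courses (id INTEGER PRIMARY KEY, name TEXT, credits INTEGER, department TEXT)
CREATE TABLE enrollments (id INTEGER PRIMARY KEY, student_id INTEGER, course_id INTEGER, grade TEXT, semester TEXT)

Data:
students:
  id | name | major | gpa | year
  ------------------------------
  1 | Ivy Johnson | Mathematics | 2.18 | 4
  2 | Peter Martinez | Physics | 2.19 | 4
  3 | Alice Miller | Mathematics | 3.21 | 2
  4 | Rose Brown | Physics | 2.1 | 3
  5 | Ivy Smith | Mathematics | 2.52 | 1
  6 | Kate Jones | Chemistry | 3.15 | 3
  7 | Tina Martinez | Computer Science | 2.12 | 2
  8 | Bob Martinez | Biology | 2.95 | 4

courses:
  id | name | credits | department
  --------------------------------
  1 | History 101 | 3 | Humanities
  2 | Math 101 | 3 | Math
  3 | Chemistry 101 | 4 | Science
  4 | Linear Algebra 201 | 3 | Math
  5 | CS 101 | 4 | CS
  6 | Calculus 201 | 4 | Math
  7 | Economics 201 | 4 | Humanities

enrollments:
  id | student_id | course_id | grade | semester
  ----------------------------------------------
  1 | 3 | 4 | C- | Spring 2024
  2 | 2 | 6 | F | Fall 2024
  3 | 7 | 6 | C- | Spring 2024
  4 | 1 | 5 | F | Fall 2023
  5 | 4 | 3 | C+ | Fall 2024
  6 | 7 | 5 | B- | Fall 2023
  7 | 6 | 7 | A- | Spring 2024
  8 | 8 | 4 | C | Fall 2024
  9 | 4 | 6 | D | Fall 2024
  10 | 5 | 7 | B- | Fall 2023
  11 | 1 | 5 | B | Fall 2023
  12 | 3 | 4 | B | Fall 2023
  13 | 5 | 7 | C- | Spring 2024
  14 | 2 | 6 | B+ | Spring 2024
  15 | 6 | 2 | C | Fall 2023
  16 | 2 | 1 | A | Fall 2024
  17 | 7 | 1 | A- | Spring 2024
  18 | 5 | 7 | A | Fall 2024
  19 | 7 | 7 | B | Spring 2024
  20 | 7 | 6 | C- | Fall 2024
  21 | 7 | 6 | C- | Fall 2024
SELECT name, year FROM students WHERE year > 2

Execution result:
name | year
Ivy Johnson | 4
Peter Martinez | 4
Rose Brown | 3
Kate Jones | 3
Bob Martinez | 4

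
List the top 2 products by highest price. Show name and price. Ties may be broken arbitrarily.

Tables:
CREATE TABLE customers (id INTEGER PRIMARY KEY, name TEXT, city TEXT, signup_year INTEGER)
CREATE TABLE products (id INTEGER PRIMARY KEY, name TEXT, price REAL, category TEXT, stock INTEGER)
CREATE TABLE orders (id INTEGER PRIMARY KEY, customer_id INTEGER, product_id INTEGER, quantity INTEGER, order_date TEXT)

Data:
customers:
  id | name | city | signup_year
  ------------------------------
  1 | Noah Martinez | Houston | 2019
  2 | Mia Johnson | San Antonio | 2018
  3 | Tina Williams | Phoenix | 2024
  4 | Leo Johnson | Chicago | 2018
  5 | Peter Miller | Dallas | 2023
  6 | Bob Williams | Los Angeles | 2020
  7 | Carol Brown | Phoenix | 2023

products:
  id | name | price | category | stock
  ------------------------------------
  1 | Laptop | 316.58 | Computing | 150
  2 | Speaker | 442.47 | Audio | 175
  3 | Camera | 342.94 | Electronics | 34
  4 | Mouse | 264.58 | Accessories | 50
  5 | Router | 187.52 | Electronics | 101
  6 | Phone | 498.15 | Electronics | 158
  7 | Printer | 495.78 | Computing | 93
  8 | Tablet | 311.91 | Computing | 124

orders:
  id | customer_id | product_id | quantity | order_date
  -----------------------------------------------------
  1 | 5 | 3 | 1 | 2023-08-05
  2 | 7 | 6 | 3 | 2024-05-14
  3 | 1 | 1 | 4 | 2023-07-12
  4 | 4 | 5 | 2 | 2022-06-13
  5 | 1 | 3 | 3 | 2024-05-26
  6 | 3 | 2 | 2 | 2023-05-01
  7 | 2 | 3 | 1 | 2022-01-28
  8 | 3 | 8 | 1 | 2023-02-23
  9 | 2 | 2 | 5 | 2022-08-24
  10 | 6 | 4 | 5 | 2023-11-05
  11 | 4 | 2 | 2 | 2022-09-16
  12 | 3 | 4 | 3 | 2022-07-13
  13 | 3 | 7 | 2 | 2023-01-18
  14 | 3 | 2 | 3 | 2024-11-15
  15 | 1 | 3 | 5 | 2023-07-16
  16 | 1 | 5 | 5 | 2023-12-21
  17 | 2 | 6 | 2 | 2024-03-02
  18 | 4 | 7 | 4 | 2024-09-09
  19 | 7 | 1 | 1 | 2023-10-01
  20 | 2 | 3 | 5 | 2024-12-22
SELECT name, price FROM products ORDER BY price DESC LIMIT 2

Execution result:
name | price
Phone | 498.15
Printer | 495.78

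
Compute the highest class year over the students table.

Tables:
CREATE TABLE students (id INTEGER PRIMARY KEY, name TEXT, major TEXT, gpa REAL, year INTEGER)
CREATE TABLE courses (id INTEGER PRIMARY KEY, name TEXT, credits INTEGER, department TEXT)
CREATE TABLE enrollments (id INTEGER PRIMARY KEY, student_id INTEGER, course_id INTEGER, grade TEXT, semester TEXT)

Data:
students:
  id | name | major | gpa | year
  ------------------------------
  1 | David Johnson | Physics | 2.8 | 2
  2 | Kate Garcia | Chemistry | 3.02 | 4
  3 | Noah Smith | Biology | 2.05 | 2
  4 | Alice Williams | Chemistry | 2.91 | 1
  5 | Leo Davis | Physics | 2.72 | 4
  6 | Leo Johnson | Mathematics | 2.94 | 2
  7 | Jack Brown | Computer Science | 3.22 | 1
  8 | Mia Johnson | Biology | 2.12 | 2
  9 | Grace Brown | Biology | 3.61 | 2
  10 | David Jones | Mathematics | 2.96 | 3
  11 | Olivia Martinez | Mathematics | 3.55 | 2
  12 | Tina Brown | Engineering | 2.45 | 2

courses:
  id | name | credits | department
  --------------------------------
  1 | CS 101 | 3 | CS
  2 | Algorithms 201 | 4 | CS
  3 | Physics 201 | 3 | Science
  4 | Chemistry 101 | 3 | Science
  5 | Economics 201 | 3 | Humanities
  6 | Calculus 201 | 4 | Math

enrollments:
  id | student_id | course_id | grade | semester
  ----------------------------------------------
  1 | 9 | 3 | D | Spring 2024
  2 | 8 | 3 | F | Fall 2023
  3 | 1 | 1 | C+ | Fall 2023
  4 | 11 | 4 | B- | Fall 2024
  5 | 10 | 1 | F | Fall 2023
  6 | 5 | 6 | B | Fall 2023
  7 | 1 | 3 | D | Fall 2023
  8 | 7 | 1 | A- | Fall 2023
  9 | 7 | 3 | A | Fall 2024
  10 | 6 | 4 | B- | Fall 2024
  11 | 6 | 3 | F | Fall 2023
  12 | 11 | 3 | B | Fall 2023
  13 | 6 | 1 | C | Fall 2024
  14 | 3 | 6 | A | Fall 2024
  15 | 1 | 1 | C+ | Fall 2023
SELECT MAX(year) FROM students

Execution result:
4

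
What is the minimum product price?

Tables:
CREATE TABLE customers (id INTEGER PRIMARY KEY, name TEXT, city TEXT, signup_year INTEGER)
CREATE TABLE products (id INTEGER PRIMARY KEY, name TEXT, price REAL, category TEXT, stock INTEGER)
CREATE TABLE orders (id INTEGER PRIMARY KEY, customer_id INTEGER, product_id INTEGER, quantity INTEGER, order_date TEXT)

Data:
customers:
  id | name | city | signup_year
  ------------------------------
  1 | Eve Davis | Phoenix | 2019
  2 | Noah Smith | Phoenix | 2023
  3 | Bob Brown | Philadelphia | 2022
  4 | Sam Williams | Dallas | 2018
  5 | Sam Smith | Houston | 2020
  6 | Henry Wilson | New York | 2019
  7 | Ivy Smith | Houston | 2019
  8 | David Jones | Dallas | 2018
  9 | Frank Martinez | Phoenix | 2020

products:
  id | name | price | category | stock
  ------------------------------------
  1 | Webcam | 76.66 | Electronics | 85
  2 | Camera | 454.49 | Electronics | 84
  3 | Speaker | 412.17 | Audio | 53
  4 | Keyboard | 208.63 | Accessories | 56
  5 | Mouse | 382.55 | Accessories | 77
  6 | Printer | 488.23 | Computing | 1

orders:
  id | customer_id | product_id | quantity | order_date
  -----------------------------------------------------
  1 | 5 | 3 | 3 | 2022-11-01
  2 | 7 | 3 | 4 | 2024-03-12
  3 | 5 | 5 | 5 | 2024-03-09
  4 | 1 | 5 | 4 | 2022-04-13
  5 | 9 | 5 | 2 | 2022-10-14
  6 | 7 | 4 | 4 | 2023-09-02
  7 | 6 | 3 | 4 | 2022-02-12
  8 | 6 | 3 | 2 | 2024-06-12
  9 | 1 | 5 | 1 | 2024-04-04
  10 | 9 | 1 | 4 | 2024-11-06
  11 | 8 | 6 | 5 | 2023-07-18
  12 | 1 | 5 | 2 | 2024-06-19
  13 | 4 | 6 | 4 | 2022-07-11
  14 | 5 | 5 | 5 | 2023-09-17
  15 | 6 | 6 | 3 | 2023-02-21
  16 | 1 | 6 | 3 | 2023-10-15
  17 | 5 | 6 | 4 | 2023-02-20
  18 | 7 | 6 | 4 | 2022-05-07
SELECT MIN(price) FROM products

Execution result:
76.66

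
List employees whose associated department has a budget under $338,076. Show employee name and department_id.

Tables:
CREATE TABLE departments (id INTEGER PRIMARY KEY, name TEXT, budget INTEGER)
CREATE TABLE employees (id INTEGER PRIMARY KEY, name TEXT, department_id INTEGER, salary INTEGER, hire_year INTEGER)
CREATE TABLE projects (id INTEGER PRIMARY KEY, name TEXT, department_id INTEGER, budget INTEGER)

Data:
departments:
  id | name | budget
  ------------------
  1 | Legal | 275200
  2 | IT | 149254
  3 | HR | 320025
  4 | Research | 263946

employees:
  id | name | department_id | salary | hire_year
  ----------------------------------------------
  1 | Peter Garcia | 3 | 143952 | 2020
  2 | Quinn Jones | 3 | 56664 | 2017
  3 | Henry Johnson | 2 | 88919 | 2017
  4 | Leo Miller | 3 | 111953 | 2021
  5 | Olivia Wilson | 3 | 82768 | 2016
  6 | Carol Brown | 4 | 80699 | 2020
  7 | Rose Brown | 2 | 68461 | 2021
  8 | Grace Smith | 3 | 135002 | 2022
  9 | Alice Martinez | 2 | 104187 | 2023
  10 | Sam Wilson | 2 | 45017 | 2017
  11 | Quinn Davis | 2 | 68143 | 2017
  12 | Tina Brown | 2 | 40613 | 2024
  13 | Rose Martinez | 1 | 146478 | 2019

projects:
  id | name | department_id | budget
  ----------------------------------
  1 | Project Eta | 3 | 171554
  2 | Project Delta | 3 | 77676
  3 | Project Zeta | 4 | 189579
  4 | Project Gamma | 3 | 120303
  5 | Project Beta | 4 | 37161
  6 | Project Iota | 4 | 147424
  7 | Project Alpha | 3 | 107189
SELECT name, department_id FROM employees WHERE department_id IN (SELECT id FROM departments WHERE budget < 338076)

Execution result:
name | department_id
Peter Garcia | 3
Quinn Jones | 3
Henry Johnson | 2
Leo Miller | 3
Olivia Wilson | 3
Carol Brown | 4
Rose Brown | 2
Grace Smith | 3
Alice Martinez | 2
Sam Wilson | 2
Quinn Davis | 2
Tina Brown | 2
Rose Martinez | 1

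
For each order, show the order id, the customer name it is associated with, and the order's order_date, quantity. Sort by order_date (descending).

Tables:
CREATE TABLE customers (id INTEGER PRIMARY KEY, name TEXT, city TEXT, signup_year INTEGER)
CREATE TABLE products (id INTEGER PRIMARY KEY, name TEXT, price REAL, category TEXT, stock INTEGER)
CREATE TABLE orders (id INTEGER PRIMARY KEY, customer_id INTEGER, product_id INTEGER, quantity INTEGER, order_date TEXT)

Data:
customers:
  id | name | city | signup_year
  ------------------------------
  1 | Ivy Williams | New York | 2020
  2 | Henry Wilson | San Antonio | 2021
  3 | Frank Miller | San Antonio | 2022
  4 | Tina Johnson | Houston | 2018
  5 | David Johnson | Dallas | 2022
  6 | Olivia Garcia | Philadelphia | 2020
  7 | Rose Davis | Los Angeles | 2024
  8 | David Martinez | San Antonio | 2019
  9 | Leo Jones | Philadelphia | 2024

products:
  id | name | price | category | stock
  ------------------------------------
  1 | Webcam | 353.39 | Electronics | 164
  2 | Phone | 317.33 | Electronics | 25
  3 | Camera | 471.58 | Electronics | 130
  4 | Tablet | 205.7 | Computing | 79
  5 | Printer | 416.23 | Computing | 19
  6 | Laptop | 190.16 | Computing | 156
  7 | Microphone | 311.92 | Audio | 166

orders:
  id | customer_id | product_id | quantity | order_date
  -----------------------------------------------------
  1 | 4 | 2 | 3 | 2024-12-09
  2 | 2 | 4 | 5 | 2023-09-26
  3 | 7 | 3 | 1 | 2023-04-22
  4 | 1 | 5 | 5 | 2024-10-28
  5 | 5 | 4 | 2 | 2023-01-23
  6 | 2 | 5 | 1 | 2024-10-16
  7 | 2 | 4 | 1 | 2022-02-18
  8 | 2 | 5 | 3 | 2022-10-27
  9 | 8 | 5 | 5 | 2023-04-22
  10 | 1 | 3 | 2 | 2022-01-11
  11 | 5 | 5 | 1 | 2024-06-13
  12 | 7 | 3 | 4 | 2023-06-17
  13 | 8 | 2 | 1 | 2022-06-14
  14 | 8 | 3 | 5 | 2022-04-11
SELECT c.id, p.name AS customer, c.order_date, c.quantity FROM orders c JOIN customers p ON c.customer_id = p.id ORDER BY c.order_date DESC

Execution result:
id | customer | order_date | quantity
1 | Tina Johnson | 2024-12-09 | 3
4 | Ivy Williams | 2024-10-28 | 5
6 | Henry Wilson | 2024-10-16 | 1
11 | David Johnson | 2024-06-13 | 1
2 | Henry Wilson | 2023-09-26 | 5
12 | Rose Davis | 2023-06-17 | 4
3 | Rose Davis | 2023-04-22 | 1
9 | David Martinez | 2023-04-22 | 5
5 | David Johnson | 2023-01-23 | 2
8 | Henry Wilson | 2022-10-27 | 3
13 | David Martinez | 2022-06-14 | 1
14 | David Martinez | 2022-04-11 | 5
7 | Henry Wilson | 2022-02-18 | 1
10 | Ivy Williams | 2022-01-11 | 2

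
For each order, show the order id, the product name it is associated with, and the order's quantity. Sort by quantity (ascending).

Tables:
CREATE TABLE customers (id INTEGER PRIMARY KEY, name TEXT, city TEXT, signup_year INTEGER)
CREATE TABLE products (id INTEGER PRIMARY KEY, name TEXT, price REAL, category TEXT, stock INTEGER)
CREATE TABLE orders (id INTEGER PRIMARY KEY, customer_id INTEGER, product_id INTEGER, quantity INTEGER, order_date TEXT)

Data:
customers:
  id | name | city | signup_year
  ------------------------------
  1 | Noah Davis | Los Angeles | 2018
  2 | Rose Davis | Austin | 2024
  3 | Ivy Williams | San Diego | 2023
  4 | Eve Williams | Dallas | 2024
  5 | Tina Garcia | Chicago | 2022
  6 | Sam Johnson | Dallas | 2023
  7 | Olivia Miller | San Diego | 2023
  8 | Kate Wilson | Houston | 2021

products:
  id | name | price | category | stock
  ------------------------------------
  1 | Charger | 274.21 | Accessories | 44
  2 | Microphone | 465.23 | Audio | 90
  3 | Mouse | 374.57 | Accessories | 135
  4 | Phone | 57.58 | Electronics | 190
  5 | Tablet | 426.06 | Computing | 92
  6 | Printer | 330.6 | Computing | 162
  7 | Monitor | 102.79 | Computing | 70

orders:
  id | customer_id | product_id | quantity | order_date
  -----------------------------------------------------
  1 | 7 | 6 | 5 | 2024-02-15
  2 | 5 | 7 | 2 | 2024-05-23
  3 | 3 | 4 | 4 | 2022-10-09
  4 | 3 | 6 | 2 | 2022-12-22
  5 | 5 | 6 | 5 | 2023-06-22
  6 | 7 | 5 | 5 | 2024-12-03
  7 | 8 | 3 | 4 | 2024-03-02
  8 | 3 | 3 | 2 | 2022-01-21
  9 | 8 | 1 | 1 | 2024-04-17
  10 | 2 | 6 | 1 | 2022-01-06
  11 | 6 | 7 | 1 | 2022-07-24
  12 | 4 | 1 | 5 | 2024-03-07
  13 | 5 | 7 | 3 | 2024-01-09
SELECT c.id, p.name AS product, c.quantity FROM orders c JOIN products p ON c.product_id = p.id ORDER BY c.quantity ASC

Execution result:
id | product | quantity
9 | Charger | 1
10 | Printer | 1
11 | Monitor | 1
2 | Monitor | 2
4 | Printer | 2
8 | Mouse | 2
13 | Monitor | 3
3 | Phone | 4
7 | Mouse | 4
1 | Printer | 5
5 | Printer | 5
6 | Tablet | 5
12 | Charger | 5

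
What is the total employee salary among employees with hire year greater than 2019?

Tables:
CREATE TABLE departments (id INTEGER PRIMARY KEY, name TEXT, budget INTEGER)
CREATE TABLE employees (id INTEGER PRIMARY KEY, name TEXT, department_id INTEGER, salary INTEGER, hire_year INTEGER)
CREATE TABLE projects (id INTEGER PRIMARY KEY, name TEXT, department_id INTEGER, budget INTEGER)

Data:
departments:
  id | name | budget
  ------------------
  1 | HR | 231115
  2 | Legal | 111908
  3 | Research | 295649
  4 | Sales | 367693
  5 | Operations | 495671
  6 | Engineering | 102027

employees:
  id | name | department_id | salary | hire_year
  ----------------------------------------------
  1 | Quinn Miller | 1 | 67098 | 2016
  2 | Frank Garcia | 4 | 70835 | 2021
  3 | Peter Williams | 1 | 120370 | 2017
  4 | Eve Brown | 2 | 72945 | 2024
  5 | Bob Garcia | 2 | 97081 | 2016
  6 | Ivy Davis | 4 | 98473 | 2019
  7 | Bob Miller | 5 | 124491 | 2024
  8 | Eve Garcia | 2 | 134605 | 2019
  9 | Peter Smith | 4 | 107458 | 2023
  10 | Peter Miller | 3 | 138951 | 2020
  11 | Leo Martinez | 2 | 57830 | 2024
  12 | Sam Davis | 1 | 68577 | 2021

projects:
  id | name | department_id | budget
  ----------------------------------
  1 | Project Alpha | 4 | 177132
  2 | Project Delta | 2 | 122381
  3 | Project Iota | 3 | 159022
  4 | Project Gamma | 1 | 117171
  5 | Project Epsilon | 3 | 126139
SELECT SUM(salary) FROM employees WHERE hire_year > 2019

Execution result:
641087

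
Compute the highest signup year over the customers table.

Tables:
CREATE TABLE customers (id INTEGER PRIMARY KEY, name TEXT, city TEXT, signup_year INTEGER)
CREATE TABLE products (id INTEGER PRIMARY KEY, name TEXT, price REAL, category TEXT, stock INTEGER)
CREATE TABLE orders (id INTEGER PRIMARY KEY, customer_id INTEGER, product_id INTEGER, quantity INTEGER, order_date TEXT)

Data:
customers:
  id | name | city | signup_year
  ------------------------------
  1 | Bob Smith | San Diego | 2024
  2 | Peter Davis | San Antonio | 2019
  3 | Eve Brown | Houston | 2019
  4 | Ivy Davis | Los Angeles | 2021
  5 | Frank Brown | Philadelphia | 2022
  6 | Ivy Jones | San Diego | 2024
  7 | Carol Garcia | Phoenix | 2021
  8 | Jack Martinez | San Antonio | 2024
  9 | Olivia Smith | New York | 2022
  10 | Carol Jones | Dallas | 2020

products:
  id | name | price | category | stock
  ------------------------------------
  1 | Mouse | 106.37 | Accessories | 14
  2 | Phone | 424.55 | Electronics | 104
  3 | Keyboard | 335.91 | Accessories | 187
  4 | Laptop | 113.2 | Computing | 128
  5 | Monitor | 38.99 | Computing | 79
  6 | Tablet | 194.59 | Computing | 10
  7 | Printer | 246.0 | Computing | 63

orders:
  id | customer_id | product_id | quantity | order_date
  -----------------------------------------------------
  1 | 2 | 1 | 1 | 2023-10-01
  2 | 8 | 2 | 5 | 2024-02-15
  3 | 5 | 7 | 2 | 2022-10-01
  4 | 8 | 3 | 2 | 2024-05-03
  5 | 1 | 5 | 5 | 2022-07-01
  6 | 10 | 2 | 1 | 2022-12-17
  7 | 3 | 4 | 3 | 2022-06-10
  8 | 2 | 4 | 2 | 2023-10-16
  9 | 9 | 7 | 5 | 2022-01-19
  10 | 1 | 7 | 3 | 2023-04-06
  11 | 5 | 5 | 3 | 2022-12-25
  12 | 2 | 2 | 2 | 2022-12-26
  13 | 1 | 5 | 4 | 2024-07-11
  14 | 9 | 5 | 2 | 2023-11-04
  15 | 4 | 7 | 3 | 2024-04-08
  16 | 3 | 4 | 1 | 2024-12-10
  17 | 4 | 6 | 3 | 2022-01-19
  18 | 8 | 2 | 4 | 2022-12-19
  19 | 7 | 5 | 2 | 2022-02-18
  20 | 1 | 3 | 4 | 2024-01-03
SELECT MAX(signup_year) FROM customers

Execution result:
2024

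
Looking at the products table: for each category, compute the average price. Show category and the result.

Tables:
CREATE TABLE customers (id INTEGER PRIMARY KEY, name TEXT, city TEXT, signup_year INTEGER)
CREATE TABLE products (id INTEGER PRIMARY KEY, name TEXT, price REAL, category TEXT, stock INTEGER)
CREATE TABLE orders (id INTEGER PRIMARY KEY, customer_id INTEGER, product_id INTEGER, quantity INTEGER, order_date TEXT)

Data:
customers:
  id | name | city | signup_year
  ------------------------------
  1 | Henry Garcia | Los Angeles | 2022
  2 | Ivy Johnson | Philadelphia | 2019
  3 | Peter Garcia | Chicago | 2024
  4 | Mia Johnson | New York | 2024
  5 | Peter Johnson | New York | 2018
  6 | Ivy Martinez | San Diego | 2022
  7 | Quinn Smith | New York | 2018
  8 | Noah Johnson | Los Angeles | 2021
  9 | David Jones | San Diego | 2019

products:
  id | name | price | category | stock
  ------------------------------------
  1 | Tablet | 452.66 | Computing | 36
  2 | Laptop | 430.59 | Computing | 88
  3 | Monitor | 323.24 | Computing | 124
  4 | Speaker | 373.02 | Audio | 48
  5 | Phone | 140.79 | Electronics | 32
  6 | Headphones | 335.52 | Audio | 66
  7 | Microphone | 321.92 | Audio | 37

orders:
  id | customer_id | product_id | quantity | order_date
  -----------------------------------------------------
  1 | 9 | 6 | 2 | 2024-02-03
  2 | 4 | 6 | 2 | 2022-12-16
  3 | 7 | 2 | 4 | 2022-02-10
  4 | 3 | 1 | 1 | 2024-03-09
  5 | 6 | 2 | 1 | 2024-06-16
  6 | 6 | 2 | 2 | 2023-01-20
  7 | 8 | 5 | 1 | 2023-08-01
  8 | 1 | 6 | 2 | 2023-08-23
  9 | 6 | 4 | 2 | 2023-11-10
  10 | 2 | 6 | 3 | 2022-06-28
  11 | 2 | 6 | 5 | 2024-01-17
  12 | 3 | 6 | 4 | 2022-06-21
SELECT category, AVG(price) AS avg_price FROM products GROUP BY category

Execution result:
category | avg_price
Audio | 343.49
Computing | 402.16
Electronics | 140.79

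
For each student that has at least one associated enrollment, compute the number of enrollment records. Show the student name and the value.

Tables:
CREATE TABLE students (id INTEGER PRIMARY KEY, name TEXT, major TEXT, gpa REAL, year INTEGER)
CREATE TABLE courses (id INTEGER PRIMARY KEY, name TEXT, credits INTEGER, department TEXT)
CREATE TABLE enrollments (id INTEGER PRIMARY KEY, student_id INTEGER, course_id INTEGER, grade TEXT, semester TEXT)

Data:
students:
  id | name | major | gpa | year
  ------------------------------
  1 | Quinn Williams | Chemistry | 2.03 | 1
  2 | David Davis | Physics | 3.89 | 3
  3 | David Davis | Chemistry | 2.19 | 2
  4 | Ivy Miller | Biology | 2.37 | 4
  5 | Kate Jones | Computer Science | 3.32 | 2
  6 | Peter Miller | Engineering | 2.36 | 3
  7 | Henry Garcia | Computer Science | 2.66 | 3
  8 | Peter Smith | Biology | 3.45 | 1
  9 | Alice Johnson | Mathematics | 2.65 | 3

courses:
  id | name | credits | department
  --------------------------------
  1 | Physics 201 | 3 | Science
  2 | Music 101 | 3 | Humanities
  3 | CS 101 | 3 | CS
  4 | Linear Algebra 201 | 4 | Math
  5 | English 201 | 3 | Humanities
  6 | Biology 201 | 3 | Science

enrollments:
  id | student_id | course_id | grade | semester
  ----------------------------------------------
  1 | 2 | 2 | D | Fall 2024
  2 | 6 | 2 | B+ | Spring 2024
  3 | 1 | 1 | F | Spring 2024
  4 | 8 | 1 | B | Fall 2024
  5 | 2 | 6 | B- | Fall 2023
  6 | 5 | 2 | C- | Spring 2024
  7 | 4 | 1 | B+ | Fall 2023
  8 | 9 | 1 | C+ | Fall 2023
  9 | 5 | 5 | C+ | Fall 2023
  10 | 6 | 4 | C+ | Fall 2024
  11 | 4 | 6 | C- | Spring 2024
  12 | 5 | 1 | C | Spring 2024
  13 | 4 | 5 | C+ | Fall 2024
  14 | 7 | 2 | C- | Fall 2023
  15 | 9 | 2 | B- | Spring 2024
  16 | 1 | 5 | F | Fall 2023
SELECT p.name, COUNT(*) AS n FROM enrollments c JOIN students p ON c.student_id = p.id GROUP BY p.id, p.name

Execution result:
name | n
Quinn Williams | 2
David Davis | 2
Ivy Miller | 3
Kate Jones | 3
Peter Miller | 2
Henry Garcia | 1
Peter Smith | 1
Alice Johnson | 2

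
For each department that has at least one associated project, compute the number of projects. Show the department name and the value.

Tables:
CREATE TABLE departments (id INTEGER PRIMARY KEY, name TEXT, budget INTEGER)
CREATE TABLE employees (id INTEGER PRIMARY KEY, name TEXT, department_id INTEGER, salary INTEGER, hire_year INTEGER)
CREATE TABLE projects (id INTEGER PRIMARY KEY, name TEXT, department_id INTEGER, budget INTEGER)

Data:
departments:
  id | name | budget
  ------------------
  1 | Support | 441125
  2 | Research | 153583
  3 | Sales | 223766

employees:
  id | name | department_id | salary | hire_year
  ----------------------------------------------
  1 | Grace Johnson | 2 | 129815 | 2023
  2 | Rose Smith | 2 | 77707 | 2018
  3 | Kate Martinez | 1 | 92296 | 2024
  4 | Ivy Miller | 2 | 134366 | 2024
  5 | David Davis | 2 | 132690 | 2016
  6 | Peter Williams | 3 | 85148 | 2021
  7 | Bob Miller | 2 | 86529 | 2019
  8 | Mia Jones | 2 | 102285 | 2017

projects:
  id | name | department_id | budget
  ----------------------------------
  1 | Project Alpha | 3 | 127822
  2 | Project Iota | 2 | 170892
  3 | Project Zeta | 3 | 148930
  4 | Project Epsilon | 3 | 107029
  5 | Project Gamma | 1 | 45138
SELECT p.name, COUNT(*) AS n FROM projects c JOIN departments p ON c.department_id = p.id GROUP BY p.id, p.name

Execution result:
name | n
Support | 1
Research | 1
Sales | 3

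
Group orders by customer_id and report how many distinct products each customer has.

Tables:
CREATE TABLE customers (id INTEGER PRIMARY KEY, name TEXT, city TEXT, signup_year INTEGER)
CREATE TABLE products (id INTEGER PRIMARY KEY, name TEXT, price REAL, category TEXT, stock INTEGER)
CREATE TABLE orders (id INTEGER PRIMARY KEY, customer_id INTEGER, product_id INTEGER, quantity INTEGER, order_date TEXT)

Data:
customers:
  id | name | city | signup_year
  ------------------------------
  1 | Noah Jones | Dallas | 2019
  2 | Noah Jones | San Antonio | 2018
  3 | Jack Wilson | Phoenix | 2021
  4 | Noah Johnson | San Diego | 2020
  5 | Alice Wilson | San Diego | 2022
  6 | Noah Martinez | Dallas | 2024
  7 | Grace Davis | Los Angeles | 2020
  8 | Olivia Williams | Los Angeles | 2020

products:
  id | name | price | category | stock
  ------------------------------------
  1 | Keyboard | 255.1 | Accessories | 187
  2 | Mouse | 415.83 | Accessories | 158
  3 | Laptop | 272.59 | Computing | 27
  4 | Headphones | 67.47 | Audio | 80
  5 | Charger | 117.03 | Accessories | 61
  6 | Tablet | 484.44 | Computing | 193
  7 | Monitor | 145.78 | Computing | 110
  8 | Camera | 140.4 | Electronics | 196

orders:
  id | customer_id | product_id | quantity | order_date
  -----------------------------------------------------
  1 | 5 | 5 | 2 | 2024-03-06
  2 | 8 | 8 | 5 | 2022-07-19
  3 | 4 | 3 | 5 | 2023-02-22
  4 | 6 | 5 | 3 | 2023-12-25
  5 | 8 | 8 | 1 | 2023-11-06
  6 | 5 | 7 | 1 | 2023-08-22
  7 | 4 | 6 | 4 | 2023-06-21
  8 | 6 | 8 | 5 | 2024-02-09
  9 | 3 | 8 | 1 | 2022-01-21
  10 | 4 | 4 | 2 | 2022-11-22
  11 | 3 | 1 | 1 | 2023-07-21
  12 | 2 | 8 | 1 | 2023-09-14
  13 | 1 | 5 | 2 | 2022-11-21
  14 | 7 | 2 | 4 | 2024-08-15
SELECT customer_id, COUNT(DISTINCT product_id) AS distinct_product_count FROM orders GROUP BY customer_id

Execution result:
customer_id | distinct_product_count
1 | 1
2 | 1
3 | 2
4 | 3
5 | 2
6 | 2
7 | 1
8 | 1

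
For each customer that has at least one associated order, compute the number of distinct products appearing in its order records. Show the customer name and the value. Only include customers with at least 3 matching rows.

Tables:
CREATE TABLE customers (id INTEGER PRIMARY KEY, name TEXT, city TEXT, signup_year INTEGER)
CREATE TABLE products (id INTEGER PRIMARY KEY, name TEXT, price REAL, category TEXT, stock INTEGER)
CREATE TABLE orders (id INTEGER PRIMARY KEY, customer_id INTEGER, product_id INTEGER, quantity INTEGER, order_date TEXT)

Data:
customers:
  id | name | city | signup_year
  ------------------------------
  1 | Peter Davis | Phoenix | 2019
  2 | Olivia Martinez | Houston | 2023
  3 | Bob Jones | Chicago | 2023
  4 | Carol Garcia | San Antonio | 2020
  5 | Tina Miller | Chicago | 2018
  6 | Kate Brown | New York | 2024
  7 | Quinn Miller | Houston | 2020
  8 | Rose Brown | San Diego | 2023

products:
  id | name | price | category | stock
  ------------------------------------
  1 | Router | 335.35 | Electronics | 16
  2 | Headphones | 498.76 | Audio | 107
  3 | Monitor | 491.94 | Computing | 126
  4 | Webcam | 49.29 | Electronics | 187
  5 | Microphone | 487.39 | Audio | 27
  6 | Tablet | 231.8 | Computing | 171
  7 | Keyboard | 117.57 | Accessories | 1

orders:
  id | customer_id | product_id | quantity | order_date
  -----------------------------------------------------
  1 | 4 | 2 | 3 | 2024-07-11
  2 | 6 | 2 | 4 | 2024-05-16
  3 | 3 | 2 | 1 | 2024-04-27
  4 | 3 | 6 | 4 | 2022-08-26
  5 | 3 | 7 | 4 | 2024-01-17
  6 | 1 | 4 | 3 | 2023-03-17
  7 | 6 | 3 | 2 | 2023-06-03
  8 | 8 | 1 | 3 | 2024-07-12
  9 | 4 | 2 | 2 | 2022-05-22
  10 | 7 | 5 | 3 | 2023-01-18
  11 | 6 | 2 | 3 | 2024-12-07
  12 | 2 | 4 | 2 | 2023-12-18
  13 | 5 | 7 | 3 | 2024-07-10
SELECT p.name, COUNT(DISTINCT c.product_id) AS distinct_product_count FROM orders c JOIN customers p ON c.customer_id = p.id GROUP BY p.id, p.name HAVING COUNT(*) >= 3

Execution result:
name | distinct_product_count
Bob Jones | 3
Kate Brown | 2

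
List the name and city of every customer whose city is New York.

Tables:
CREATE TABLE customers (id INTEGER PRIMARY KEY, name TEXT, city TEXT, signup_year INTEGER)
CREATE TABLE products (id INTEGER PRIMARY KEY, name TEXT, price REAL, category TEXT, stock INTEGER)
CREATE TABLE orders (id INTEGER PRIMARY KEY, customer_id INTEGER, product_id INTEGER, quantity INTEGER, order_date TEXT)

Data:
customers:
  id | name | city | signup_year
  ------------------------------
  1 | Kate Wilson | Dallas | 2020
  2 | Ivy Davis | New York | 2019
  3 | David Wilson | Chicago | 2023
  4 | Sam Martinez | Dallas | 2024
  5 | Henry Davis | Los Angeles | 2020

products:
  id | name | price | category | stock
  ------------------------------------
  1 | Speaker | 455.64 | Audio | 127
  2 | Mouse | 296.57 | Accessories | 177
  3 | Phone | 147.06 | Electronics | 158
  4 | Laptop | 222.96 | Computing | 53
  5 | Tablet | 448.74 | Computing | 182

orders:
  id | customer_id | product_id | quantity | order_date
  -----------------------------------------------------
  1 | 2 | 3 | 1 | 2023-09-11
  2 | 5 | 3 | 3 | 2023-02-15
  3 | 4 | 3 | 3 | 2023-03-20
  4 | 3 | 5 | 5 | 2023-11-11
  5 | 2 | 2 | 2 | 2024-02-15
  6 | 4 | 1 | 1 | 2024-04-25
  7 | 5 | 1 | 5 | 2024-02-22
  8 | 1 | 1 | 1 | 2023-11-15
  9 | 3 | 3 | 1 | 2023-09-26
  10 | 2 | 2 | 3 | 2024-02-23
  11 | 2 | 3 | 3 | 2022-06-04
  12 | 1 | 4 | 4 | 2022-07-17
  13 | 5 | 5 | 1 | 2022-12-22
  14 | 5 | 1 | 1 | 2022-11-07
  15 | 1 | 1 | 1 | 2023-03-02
SELECT name, city FROM customers WHERE city = 'New York'

Execution result:
name | city
Ivy Davis | New York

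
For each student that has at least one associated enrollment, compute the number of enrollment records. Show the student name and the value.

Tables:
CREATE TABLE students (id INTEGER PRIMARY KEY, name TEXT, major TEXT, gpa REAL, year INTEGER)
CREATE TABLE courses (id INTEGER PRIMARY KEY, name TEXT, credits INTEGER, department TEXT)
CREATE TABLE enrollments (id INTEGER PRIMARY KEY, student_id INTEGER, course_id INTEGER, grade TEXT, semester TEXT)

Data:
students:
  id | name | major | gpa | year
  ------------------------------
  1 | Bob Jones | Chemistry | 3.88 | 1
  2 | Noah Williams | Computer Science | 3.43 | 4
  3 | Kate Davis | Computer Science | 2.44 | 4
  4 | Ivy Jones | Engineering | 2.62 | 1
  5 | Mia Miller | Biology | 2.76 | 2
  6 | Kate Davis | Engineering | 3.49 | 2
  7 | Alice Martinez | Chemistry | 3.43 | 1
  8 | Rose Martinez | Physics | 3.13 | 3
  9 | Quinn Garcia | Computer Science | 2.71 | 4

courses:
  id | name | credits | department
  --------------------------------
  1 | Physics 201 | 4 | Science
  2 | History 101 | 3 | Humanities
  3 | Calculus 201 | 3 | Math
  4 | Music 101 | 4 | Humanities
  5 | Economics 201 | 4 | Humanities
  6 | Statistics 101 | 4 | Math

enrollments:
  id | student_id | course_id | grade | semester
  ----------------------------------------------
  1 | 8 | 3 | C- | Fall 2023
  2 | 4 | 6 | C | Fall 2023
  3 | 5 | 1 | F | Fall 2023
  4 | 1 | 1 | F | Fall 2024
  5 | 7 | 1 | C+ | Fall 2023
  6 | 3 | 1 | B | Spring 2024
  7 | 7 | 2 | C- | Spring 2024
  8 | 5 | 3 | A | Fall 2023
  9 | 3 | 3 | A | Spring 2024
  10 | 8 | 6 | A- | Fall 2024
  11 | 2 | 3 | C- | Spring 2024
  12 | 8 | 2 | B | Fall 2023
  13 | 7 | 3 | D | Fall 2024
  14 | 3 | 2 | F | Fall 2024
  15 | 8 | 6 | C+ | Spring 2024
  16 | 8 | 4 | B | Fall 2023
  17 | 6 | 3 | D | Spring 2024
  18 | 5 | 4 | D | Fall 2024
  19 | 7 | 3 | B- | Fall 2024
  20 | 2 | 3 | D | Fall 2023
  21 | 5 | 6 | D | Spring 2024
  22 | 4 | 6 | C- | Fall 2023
SELECT p.name, COUNT(*) AS n FROM enrollments c JOIN students p ON c.student_id = p.id GROUP BY p.id, p.name

Execution result:
name | n
Bob Jones | 1
Noah Williams | 2
Kate Davis | 3
Ivy Jones | 2
Mia Miller | 4
Kate Davis | 1
Alice Martinez | 4
Rose Martinez | 5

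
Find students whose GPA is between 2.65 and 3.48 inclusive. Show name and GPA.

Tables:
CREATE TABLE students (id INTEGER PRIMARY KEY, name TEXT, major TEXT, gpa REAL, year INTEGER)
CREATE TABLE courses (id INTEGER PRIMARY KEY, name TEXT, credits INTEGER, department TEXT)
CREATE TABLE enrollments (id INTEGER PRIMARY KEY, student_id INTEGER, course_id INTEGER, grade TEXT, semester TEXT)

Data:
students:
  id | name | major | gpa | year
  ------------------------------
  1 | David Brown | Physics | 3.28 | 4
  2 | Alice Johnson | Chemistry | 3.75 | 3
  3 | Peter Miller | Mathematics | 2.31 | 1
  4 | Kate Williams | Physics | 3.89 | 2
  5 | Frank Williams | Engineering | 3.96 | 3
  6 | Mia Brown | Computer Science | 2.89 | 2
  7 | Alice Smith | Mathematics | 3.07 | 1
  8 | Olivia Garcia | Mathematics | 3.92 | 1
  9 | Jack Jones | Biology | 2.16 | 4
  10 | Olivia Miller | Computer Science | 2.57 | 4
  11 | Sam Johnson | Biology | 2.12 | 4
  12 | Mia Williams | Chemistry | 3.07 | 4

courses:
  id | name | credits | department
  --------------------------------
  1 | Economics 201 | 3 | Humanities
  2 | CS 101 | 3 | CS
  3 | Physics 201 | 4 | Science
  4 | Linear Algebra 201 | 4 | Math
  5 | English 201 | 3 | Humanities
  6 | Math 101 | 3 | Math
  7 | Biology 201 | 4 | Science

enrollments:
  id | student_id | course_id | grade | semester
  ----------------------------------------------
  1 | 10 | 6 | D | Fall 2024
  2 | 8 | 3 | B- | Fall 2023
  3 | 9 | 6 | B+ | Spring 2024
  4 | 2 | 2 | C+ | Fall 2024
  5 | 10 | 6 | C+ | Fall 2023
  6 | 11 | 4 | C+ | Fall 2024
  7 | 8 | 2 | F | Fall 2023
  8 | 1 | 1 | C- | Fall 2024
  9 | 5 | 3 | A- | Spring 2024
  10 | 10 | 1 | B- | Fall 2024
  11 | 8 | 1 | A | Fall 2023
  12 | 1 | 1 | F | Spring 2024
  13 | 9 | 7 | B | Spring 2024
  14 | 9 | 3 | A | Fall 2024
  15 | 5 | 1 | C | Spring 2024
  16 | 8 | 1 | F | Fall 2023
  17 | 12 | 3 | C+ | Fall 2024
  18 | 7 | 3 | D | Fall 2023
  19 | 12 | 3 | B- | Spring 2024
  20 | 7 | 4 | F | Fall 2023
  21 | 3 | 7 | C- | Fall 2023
SELECT name, gpa FROM students WHERE gpa BETWEEN 2.65 AND 3.48

Execution result:
name | gpa
David Brown | 3.28
Mia Brown | 2.89
Alice Smith | 3.07
Mia Williams | 3.07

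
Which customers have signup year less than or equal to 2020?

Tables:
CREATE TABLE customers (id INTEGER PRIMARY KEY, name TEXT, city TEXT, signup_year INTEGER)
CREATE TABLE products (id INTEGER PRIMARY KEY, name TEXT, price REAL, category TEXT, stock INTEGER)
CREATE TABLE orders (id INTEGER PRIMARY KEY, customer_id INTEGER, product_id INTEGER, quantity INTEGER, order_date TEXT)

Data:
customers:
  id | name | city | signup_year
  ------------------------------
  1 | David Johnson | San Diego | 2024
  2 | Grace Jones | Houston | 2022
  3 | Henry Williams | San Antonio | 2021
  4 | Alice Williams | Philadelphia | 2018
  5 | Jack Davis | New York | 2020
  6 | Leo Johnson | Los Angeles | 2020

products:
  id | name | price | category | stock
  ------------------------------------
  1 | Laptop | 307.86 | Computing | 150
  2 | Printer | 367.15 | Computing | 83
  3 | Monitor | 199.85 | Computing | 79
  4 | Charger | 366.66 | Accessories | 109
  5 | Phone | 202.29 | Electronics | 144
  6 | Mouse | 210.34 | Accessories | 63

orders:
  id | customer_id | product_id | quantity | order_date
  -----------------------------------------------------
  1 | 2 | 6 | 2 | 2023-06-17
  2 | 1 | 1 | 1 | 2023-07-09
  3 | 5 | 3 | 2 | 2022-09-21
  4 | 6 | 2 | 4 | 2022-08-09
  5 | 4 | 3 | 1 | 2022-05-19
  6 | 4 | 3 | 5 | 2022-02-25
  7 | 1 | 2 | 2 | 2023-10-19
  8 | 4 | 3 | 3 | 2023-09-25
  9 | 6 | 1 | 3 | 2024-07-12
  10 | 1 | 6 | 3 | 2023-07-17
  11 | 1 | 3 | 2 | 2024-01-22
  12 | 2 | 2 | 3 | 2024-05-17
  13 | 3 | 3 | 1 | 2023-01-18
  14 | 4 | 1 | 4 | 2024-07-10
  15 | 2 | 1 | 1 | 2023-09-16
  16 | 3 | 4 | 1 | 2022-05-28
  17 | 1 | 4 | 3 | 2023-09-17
SELECT name, signup_year FROM customers WHERE signup_year <= 2020

Execution result:
name | signup_year
Alice Williams | 2018
Jack Davis | 2020
Leo Johnson | 2020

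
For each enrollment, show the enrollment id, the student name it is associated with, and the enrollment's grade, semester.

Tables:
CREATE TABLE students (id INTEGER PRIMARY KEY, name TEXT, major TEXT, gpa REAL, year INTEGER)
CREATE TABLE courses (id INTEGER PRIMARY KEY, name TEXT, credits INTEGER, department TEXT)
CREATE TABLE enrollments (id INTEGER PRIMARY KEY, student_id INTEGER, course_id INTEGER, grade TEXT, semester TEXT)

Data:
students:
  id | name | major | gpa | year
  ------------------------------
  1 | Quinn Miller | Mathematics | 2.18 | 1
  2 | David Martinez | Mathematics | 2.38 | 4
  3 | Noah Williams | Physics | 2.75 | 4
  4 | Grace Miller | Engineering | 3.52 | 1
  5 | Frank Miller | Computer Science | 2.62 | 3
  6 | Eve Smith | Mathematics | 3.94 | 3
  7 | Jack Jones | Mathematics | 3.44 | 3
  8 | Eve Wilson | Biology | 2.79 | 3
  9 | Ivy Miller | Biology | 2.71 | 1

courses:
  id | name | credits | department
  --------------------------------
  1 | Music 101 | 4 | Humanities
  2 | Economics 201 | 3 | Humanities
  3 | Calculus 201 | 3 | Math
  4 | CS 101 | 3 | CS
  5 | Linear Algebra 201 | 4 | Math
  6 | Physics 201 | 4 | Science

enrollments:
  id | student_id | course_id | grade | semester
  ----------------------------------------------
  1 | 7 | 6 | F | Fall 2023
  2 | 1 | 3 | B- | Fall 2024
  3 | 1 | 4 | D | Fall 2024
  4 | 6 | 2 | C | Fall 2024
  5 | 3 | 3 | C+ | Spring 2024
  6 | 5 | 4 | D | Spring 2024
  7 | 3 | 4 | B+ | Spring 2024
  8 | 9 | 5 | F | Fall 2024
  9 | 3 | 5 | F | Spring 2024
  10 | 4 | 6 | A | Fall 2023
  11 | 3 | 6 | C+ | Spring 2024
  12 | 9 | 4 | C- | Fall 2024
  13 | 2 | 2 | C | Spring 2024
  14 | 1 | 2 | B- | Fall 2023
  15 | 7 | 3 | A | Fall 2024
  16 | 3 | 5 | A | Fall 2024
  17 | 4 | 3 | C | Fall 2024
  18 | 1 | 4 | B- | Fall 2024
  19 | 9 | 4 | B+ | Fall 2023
SELECT c.id, p.name AS student, c.grade, c.semester FROM enrollments c JOIN students p ON c.student_id = p.id

Execution result:
id | student | grade | semester
1 | Jack Jones | F | Fall 2023
2 | Quinn Miller | B- | Fall 2024
3 | Quinn Miller | D | Fall 2024
4 | Eve Smith | C | Fall 2024
5 | Noah Williams | C+ | Spring 2024
6 | Frank Miller | D | Spring 2024
7 | Noah Williams | B+ | Spring 2024
8 | Ivy Miller | F | Fall 2024
9 | Noah Williams | F | Spring 2024
10 | Grace Miller | A | Fall 2023
11 | Noah Williams | C+ | Spring 2024
12 | Ivy Miller | C- | Fall 2024
13 | David Martinez | C | Spring 2024
14 | Quinn Miller | B- | Fall 2023
15 | Jack Jones | A | Fall 2024
16 | Noah Williams | A | Fall 2024
17 | Grace Miller | C | Fall 2024
18 | Quinn Miller | B- | Fall 2024
19 | Ivy Miller | B+ | Fall 2023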